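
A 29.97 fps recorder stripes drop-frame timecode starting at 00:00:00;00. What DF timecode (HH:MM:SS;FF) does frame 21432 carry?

Each 10-minute DF block holds 10 × 60 × 30 − 9 × 2 = 17982 frames. 21432 ÷ 17982 → 1 full block, remainder 3450.
Within the partial block the first minute is 1800 frames and each further minute 1798, so 1 further minute boundary passed. Total skipped labels = 18 × 1 + 2 × 1 = 20.
Non-drop label index = 21432 + 20 = 21452; at 30 labels/s that is 00:11:55:02, i.e. DF 00:11:55;02.

00:11:55;02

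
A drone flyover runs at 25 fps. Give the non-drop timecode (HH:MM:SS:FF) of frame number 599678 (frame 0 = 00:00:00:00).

599678 ÷ 25 = 23987 full seconds, remainder 3 frames.
23987 s = 6 h 39 min 47 s.
Timecode: 06:39:47:03.

06:39:47:03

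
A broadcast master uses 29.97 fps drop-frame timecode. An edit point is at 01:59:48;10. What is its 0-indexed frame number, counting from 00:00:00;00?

215434

As if non-drop at 30 labels/s: (1 × 3600 + 59 × 60 + 48) × 30 + 10 = 215650.
Minute boundaries passed: 119; those not divisible by 10: 119 − 11 = 108; dropped labels = 2 × 108 = 216.
Actual frame index = 215650 − 216 = 215434.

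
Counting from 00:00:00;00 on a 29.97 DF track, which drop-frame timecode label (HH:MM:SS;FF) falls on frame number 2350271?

Ten DF minutes hold 17982 frames, so frame 2350271 lies in block 130 (frames 2337660–2355641) with 12611 frames into that block.
The block's first minute is 1800 frames and the rest 1798 each; 12611 frames reaches minute 7, so 130 × 18 + 7 × 2 = 2354 labels have been skipped so far.
Adding those back, label number 2350271 + 2354 = 2352625 at 30 labels/s is 78420 s + 25 f = 21 h 47 min 0 s frame 25, i.e. 21:47:00;25.

21:47:00;25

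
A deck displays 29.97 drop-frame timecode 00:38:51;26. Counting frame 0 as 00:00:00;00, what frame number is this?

69886

As if non-drop at 30 labels/s: (0 × 3600 + 38 × 60 + 51) × 30 + 26 = 69956.
Minute boundaries passed: 38; those not divisible by 10: 38 − 3 = 35; dropped labels = 2 × 35 = 70.
Actual frame index = 69956 − 70 = 69886.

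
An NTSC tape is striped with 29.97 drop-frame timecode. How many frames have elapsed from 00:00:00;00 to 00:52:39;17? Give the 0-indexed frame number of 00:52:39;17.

94693

As if non-drop at 30 labels/s: (0 × 3600 + 52 × 60 + 39) × 30 + 17 = 94787.
Minute boundaries passed: 52; those not divisible by 10: 52 − 5 = 47; dropped labels = 2 × 47 = 94.
Actual frame index = 94787 − 94 = 94693.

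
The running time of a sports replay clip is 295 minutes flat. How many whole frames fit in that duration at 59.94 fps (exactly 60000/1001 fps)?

295 min = 17700 s.
Frames = 17700 × 60000/1001 = 1062000000/1001 ≈ 1060939.0609.
Complete frames: 1060939.

1060939 frames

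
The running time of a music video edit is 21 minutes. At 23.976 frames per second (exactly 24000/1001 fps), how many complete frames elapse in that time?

30209 frames

21 min = 1260 s.
Frames = 1260 × 24000/1001 = 4320000/143 ≈ 30209.7902.
Complete frames: 30209.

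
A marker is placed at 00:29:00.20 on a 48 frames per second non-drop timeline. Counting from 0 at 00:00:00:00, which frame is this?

83540

Total seconds to the label: (0 × 3600 + 29 × 60 + 0) = 1740.
Frame index = 1740 × 48 + 20 = 83540.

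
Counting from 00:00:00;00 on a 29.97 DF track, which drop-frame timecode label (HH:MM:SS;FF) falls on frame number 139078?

01:17:20;18

Each 10-minute DF block holds 10 × 60 × 30 − 9 × 2 = 17982 frames. 139078 ÷ 17982 → 7 full blocks, remainder 13204.
Within the partial block the first minute is 1800 frames and each further minute 1798, so 7 further minute boundaries passed. Total skipped labels = 18 × 7 + 2 × 7 = 140.
Non-drop label index = 139078 + 140 = 139218; at 30 labels/s that is 01:17:20:18, i.e. DF 01:17:20;18.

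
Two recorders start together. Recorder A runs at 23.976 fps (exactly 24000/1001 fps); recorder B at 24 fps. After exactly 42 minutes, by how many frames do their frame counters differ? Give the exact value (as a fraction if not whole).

42 min = 2520 s.
A emits 24000/1001 × 2520 = 8640000/143 frames; B emits 24 × 2520 = 60480.
Difference = 8640/143 frames (≈ 60.4196); B is ahead of A.

8640/143 frames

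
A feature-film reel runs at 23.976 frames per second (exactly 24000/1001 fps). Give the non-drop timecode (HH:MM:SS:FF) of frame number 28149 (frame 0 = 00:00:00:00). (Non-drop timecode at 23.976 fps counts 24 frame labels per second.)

28149 ÷ 24 = 1172 full seconds, remainder 21 frames.
1172 s = 0 h 19 min 32 s.
Timecode: 00:19:32:21.

00:19:32:21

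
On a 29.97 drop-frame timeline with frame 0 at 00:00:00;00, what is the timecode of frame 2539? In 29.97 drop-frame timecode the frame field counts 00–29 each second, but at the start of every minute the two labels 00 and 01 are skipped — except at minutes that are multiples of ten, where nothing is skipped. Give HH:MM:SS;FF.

Ten DF minutes hold 17982 frames, so frame 2539 lies in block 0 (frames 0–17981) with 2539 frames into that block.
The block's first minute is 1800 frames and the rest 1798 each; 2539 frames reaches minute 1, so 0 × 18 + 1 × 2 = 2 labels have been skipped so far.
Adding those back, label number 2539 + 2 = 2541 at 30 labels/s is 84 s + 21 f = 0 h 1 min 24 s frame 21, i.e. 00:01:24;21.

00:01:24;21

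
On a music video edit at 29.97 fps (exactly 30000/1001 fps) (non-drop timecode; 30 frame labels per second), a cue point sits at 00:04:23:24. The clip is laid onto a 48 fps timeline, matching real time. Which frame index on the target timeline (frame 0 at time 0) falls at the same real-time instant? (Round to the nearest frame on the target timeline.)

frame 12675

Source frame index: (0×3600 + 4×60 + 23) × 30 + 24 = 7914.
Real time: 7914 / (30000/1001) = 1320319/5000 s.
Target frame: (1320319/5000) × (48) = 7921914/625 ≈ 12675.062 → 12675.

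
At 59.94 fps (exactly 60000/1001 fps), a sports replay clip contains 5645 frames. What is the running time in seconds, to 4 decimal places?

Running time = 5645 × 1001/60000 = 1130129/12000 s ≈ 94.1774 s.

94.1774 seconds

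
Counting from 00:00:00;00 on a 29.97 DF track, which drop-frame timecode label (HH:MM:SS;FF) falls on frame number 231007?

Ten DF minutes hold 17982 frames, so frame 231007 lies in block 12 (frames 215784–233765) with 15223 frames into that block.
The block's first minute is 1800 frames and the rest 1798 each; 15223 frames reaches minute 8, so 12 × 18 + 8 × 2 = 232 labels have been skipped so far.
Adding those back, label number 231007 + 232 = 231239 at 30 labels/s is 7707 s + 29 f = 2 h 8 min 27 s frame 29, i.e. 02:08:27;29.

02:08:27;29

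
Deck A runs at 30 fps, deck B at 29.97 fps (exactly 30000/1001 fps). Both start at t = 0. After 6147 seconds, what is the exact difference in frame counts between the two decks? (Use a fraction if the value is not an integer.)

A emits 30 × 6147 = 184410 frames; B emits 30000/1001 × 6147 = 184410000/1001.
Difference = 184410/1001 frames (≈ 184.2258); B is behind A.

184410/1001 frames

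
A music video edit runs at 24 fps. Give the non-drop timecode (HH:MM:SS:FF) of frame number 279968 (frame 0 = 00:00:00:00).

03:14:25:08

279968 ÷ 24 = 11665 full seconds, remainder 8 frames.
11665 s = 3 h 14 min 25 s.
Timecode: 03:14:25:08.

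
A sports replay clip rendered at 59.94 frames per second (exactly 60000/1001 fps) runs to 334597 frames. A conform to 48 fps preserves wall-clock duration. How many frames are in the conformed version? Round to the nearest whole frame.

267945 frames

Frames at target rate = 334597 × (48) / (60000/1001) = 334931597/1250 ≈ 267945.278.
Nearest whole frame: 267945.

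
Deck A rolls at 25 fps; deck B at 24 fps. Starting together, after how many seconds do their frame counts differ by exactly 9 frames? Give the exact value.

The gap grows by |24 − 25| = 1 frame per second.
Time for a 9-frame gap: 9 ÷ (1) = 9 s.

9 seconds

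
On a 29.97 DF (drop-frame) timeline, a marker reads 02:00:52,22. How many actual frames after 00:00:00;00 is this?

217366

As if non-drop at 30 labels/s: (2 × 3600 + 0 × 60 + 52) × 30 + 22 = 217582.
Minute boundaries passed: 120; those not divisible by 10: 120 − 12 = 108; dropped labels = 2 × 108 = 216.
Actual frame index = 217582 − 216 = 217366.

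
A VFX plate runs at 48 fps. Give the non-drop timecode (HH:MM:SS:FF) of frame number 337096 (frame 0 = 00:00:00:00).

01:57:02:40

337096 ÷ 48 = 7022 full seconds, remainder 40 frames.
7022 s = 1 h 57 min 2 s.
Timecode: 01:57:02:40.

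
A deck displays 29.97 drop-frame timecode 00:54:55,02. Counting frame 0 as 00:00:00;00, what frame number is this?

98754

As if non-drop at 30 labels/s: (0 × 3600 + 54 × 60 + 55) × 30 + 2 = 98852.
Minute boundaries passed: 54; those not divisible by 10: 54 − 5 = 49; dropped labels = 2 × 49 = 98.
Actual frame index = 98852 − 98 = 98754.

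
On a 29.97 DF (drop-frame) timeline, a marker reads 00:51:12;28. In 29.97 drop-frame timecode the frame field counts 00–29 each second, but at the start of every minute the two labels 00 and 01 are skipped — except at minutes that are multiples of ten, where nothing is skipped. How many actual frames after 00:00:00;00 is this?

As if non-drop at 30 labels/s: (0 × 3600 + 51 × 60 + 12) × 30 + 28 = 92188.
Minute boundaries passed: 51; those not divisible by 10: 51 − 5 = 46; dropped labels = 2 × 46 = 92.
Actual frame index = 92188 − 92 = 92096.

92096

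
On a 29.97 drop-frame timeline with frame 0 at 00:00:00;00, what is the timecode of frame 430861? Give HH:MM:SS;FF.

03:59:36;13

Each 10-minute DF block holds 10 × 60 × 30 − 9 × 2 = 17982 frames. 430861 ÷ 17982 → 23 full blocks, remainder 17275.
Within the partial block the first minute is 1800 frames and each further minute 1798, so 9 further minute boundaries passed. Total skipped labels = 18 × 23 + 2 × 9 = 432.
Non-drop label index = 430861 + 432 = 431293; at 30 labels/s that is 03:59:36:13, i.e. DF 03:59:36;13.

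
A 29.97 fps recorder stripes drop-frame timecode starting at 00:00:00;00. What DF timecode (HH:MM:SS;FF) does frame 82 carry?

Each 10-minute DF block holds 10 × 60 × 30 − 9 × 2 = 17982 frames. 82 ÷ 17982 → 0 full blocks, remainder 82.
Within the partial block the first minute is 1800 frames and each further minute 1798, so 0 further minute boundaries passed. Total skipped labels = 18 × 0 + 2 × 0 = 0.
Non-drop label index = 82 + 0 = 82; at 30 labels/s that is 00:00:02:22, i.e. DF 00:00:02;22.

00:00:02;22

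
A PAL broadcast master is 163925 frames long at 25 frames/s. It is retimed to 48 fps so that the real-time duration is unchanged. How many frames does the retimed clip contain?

Frames at target rate = 163925 × (48) / (25) = 314736.

314736 frames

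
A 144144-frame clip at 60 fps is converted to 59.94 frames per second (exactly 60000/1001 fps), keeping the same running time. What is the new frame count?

144000 frames

Target frames = source frames × (target rate / source rate) = 144144 × (60000/1001)/(60) = 144144 × 1000/1001 = 144000.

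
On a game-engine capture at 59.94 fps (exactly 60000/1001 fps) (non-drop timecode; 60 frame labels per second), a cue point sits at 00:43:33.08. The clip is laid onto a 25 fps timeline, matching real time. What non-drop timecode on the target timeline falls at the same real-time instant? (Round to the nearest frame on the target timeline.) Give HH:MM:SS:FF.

00:43:35:19

Source frame index: (0×3600 + 43×60 + 33) × 60 + 8 = 156788.
Real time: 156788 / (60000/1001) = 39236197/15000 s.
Target frame: (39236197/15000) × (25) = 39236197/600 ≈ 65393.662 → 65394.
At 25 labels/s: frame 65394 → 00:43:35:19.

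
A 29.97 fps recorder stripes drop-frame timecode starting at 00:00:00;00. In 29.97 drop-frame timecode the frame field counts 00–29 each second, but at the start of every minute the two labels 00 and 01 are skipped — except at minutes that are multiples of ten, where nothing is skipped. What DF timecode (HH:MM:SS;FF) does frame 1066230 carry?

Each 10-minute DF block holds 10 × 60 × 30 − 9 × 2 = 17982 frames. 1066230 ÷ 17982 → 59 full blocks, remainder 5292.
Within the partial block the first minute is 1800 frames and each further minute 1798, so 2 further minute boundaries passed. Total skipped labels = 18 × 59 + 2 × 2 = 1066.
Non-drop label index = 1066230 + 1066 = 1067296; at 30 labels/s that is 09:52:56:16, i.e. DF 09:52:56;16.

09:52:56;16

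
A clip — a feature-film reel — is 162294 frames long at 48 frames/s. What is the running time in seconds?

3381.125 seconds

Running time = 162294 / (48) = 3381.125 s.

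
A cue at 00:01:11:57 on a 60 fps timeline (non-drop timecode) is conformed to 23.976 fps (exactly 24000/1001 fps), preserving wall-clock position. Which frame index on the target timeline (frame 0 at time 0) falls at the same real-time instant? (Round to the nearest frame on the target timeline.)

frame 1725

Source frame index: (0×3600 + 1×60 + 11) × 60 + 57 = 4317.
Real time: 4317 / (60) = 1439/20 s.
Target frame: (1439/20) × (24000/1001) = 1726800/1001 ≈ 1725.075 → 1725.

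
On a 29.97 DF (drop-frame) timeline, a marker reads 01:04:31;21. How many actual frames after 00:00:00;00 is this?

116035

Complete 10-minute blocks: 6, each 17982 frames → 107892.
Remaining 4 whole minutes in the current block: 1800 + 3 × 1798 = 7194 frames.
Within the current minute: 31 × 30 + 21 − 2 = 949 (labels ;00/;01 skipped at this minute). Total = 107892 + 7194 + 949 = 116035.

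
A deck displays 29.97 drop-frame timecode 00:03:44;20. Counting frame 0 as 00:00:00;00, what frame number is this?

Complete 10-minute blocks: 0, each 17982 frames → 0.
Remaining 3 whole minutes in the current block: 1800 + 2 × 1798 = 5396 frames.
Within the current minute: 44 × 30 + 20 − 2 = 1338 (labels ;00/;01 skipped at this minute). Total = 0 + 5396 + 1338 = 6734.

6734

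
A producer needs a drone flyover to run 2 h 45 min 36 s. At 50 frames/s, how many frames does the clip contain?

2 h 45 min 36 s = 9936 s.
Frames = 9936 × 50 = 496800.

496800 frames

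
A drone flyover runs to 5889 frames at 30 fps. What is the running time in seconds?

196.3 seconds

Running time = 5889 / (30) = 196.3 s.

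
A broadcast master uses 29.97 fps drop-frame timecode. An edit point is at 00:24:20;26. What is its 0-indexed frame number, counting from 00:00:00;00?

Complete 10-minute blocks: 2, each 17982 frames → 35964.
Remaining 4 whole minutes in the current block: 1800 + 3 × 1798 = 7194 frames.
Within the current minute: 20 × 30 + 26 − 2 = 624 (labels ;00/;01 skipped at this minute). Total = 35964 + 7194 + 624 = 43782.

43782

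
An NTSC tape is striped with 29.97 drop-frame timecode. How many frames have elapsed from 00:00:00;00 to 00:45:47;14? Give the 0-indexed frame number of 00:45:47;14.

82342

As if non-drop at 30 labels/s: (0 × 3600 + 45 × 60 + 47) × 30 + 14 = 82424.
Minute boundaries passed: 45; those not divisible by 10: 45 − 4 = 41; dropped labels = 2 × 41 = 82.
Actual frame index = 82424 − 82 = 82342.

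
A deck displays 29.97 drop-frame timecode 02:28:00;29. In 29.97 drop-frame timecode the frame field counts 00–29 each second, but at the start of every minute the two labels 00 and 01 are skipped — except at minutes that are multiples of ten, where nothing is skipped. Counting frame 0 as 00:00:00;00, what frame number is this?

266161

Complete 10-minute blocks: 14, each 17982 frames → 251748.
Remaining 8 whole minutes in the current block: 1800 + 7 × 1798 = 14386 frames.
Within the current minute: 0 × 30 + 29 − 2 = 27 (labels ;00/;01 skipped at this minute). Total = 251748 + 14386 + 27 = 266161.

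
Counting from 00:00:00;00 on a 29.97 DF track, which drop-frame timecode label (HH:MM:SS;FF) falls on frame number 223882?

02:04:30;06

Each 10-minute DF block holds 10 × 60 × 30 − 9 × 2 = 17982 frames. 223882 ÷ 17982 → 12 full blocks, remainder 8098.
Within the partial block the first minute is 1800 frames and each further minute 1798, so 4 further minute boundaries passed. Total skipped labels = 18 × 12 + 2 × 4 = 224.
Non-drop label index = 223882 + 224 = 224106; at 30 labels/s that is 02:04:30:06, i.e. DF 02:04:30;06.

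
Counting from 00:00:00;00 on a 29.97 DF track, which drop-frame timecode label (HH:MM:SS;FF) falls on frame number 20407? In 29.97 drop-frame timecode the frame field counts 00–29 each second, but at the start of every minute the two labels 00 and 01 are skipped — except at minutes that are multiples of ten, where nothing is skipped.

Each 10-minute DF block holds 10 × 60 × 30 − 9 × 2 = 17982 frames. 20407 ÷ 17982 → 1 full block, remainder 2425.
Within the partial block the first minute is 1800 frames and each further minute 1798, so 1 further minute boundary passed. Total skipped labels = 18 × 1 + 2 × 1 = 20.
Non-drop label index = 20407 + 20 = 20427; at 30 labels/s that is 00:11:20:27, i.e. DF 00:11:20;27.

00:11:20;27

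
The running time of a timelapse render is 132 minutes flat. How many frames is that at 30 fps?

237600 frames

132 min = 7920 s.
Frames = 7920 × 30 = 237600.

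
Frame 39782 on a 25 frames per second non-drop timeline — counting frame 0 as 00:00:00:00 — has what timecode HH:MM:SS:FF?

39782 ÷ 25 = 1591 full seconds, remainder 7 frames.
1591 s = 0 h 26 min 31 s.
Timecode: 00:26:31:07.

00:26:31:07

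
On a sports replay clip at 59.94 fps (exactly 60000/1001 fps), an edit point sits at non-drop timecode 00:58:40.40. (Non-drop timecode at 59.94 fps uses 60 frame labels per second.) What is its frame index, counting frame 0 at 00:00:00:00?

211240

Total seconds to the label: (0 × 3600 + 58 × 60 + 40) = 3520.
Frame index = 3520 × 60 + 40 = 211240.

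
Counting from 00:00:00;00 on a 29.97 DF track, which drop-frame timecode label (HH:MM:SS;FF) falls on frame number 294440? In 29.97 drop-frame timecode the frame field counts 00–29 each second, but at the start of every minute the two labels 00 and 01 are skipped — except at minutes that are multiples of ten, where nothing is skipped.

02:43:44;14

Ten DF minutes hold 17982 frames, so frame 294440 lies in block 16 (frames 287712–305693) with 6728 frames into that block.
The block's first minute is 1800 frames and the rest 1798 each; 6728 frames reaches minute 3, so 16 × 18 + 3 × 2 = 294 labels have been skipped so far.
Adding those back, label number 294440 + 294 = 294734 at 30 labels/s is 9824 s + 14 f = 2 h 43 min 44 s frame 14, i.e. 02:43:44;14.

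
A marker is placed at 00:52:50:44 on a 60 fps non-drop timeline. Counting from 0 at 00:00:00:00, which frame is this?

Total seconds to the label: (0 × 3600 + 52 × 60 + 50) = 3170.
Frame index = 3170 × 60 + 44 = 190244.

frame 190244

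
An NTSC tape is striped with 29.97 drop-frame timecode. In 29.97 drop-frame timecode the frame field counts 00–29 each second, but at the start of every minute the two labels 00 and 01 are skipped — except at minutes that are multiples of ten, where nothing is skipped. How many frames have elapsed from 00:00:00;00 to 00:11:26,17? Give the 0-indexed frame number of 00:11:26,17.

20577

As if non-drop at 30 labels/s: (0 × 3600 + 11 × 60 + 26) × 30 + 17 = 20597.
Minute boundaries passed: 11; those not divisible by 10: 11 − 1 = 10; dropped labels = 2 × 10 = 20.
Actual frame index = 20597 − 20 = 20577.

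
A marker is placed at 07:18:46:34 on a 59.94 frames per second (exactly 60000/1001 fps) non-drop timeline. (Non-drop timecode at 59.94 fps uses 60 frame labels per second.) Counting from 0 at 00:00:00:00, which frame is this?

1579594

Total seconds to the label: (7 × 3600 + 18 × 60 + 46) = 26326.
Frame index = 26326 × 60 + 34 = 1579594.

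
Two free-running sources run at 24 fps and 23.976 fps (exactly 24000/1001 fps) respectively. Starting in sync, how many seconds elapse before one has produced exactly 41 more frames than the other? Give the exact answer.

The gap grows by |24000/1001 − 24| = 24/1001 frames per second.
Time for a 41-frame gap: 41 ÷ (24/1001) = 41041/24 s.

41041/24 seconds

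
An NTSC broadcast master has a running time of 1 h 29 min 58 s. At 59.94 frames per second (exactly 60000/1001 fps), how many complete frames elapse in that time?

1 h 29 min 58 s = 5398 s.
Frames = 5398 × 60000/1001 = 323880000/1001 ≈ 323556.4436.
Complete frames: 323556.

323556 frames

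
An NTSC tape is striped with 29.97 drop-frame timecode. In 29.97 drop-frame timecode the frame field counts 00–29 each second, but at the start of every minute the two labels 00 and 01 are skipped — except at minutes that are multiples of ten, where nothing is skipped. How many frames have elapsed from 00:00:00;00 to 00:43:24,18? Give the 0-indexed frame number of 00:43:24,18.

As if non-drop at 30 labels/s: (0 × 3600 + 43 × 60 + 24) × 30 + 18 = 78138.
Minute boundaries passed: 43; those not divisible by 10: 43 − 4 = 39; dropped labels = 2 × 39 = 78.
Actual frame index = 78138 − 78 = 78060.

78060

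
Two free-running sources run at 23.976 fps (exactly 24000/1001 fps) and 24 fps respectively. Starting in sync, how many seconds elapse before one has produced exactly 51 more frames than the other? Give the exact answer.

2127.125 seconds

The gap grows by |24 − 24000/1001| = 24/1001 frames per second.
Time for a 51-frame gap: 51 ÷ (24/1001) = 2127.125 s.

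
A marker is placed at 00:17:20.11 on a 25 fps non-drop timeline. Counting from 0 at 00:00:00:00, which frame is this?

Total seconds to the label: (0 × 3600 + 17 × 60 + 20) = 1040.
Frame index = 1040 × 25 + 11 = 26011.

frame 26011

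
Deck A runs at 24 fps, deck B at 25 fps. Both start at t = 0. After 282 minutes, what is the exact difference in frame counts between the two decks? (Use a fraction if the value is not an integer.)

16920 frames

282 min = 16920 s.
A emits 24 × 16920 = 406080 frames; B emits 25 × 16920 = 423000.
Difference = 16920 frames; B is ahead of A.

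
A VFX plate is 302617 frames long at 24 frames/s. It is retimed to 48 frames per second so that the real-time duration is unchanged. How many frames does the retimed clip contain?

605234 frames

Target frames = source frames × (target rate / source rate) = 302617 × (48)/(24) = 302617 × 2 = 605234.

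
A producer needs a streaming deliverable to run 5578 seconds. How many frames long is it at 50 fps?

Frames = 5578 × 50 = 278900.

278900 frames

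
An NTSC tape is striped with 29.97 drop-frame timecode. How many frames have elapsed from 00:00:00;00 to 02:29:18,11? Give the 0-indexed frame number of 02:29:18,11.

268481

As if non-drop at 30 labels/s: (2 × 3600 + 29 × 60 + 18) × 30 + 11 = 268751.
Minute boundaries passed: 149; those not divisible by 10: 149 − 14 = 135; dropped labels = 2 × 135 = 270.
Actual frame index = 268751 − 270 = 268481.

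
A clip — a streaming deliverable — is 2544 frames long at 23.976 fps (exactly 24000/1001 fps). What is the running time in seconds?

106.106 seconds

Running time = 2544 / (24000/1001) = 106.106 s.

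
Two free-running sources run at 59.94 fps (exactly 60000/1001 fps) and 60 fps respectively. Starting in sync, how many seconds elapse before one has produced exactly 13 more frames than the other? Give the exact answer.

The gap grows by |60 − 60000/1001| = 60/1001 frames per second.
Time for a 13-frame gap: 13 ÷ (60/1001) = 13013/60 s.

13013/60 seconds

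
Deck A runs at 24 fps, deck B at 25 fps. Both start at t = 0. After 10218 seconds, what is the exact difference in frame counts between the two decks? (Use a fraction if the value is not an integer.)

A emits 24 × 10218 = 245232 frames; B emits 25 × 10218 = 255450.
Difference = 10218 frames; B is ahead of A.

10218 frames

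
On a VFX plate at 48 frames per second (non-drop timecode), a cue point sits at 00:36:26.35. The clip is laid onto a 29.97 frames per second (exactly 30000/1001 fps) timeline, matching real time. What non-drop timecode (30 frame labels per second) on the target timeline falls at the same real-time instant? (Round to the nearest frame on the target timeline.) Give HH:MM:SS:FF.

Source frame index: (0×3600 + 36×60 + 26) × 48 + 35 = 104963.
Real time: 104963 / (48) = 104963/48 s.
Target frame: (104963/48) × (30000/1001) = 65601875/1001 ≈ 65536.339 → 65536.
At 30 labels/s: frame 65536 → 00:36:24:16.

00:36:24:16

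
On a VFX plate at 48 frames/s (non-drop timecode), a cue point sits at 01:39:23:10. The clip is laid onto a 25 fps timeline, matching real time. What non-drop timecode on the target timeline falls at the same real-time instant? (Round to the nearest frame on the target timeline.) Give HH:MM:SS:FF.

01:39:23:05

Source frame index: (1×3600 + 39×60 + 23) × 48 + 10 = 286234.
Real time: 286234 / (48) = 143117/24 s.
Target frame: (143117/24) × (25) = 3577925/24 ≈ 149080.208 → 149080.
At 25 labels/s: frame 149080 → 01:39:23:05.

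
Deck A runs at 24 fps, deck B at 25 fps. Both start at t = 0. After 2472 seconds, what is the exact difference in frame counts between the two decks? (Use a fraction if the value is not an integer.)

A emits 24 × 2472 = 59328 frames; B emits 25 × 2472 = 61800.
Difference = 2472 frames; B is ahead of A.

2472 frames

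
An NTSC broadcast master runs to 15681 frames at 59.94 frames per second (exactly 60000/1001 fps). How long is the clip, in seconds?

Running time = 15681 / (60000/1001) = 261.61135 s.

261.61135 seconds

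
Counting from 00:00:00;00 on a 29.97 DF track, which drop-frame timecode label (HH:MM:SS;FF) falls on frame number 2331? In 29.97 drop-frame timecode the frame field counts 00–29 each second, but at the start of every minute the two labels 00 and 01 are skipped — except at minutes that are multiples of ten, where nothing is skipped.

Each 10-minute DF block holds 10 × 60 × 30 − 9 × 2 = 17982 frames. 2331 ÷ 17982 → 0 full blocks, remainder 2331.
Within the partial block the first minute is 1800 frames and each further minute 1798, so 1 further minute boundary passed. Total skipped labels = 18 × 0 + 2 × 1 = 2.
Non-drop label index = 2331 + 2 = 2333; at 30 labels/s that is 00:01:17:23, i.e. DF 00:01:17;23.

00:01:17;23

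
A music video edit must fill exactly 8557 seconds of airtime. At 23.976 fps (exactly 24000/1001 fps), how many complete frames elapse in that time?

Frames = 8557 × 24000/1001 = 205368000/1001 ≈ 205162.8372.
Complete frames: 205162.

205162 frames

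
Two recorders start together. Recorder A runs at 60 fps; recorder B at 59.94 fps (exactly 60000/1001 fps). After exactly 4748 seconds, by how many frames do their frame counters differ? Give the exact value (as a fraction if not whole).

A emits 60 × 4748 = 284880 frames; B emits 60000/1001 × 4748 = 284880000/1001.
Difference = 284880/1001 frames (≈ 284.5954); B is behind A.

284880/1001 frames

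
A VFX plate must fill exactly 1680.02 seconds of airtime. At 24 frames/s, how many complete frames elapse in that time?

Frames = 1680.02 × 24 = 1008012/25 ≈ 40320.4800.
Complete frames: 40320.

40320 frames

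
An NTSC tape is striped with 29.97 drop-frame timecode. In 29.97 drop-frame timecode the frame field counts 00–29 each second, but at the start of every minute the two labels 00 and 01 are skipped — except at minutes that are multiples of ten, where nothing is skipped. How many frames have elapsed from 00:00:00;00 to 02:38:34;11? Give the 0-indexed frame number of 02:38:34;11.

Complete 10-minute blocks: 15, each 17982 frames → 269730.
Remaining 8 whole minutes in the current block: 1800 + 7 × 1798 = 14386 frames.
Within the current minute: 34 × 30 + 11 − 2 = 1029 (labels ;00/;01 skipped at this minute). Total = 269730 + 14386 + 1029 = 285145.

285145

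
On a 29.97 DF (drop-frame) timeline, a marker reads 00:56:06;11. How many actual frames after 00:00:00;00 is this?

Complete 10-minute blocks: 5, each 17982 frames → 89910.
Remaining 6 whole minutes in the current block: 1800 + 5 × 1798 = 10790 frames.
Within the current minute: 6 × 30 + 11 − 2 = 189 (labels ;00/;01 skipped at this minute). Total = 89910 + 10790 + 189 = 100889.

100889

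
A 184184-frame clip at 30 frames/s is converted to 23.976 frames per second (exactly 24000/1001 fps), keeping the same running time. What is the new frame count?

147200 frames

Target frames = source frames × (target rate / source rate) = 184184 × (24000/1001)/(30) = 184184 × 800/1001 = 147200.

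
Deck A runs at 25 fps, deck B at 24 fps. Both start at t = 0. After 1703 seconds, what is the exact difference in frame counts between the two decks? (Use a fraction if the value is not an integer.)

1703 frames

A emits 25 × 1703 = 42575 frames; B emits 24 × 1703 = 40872.
Difference = 1703 frames; B is behind A.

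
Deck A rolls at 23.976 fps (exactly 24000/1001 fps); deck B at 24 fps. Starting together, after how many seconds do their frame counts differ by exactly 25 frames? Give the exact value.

The gap grows by |24 − 24000/1001| = 24/1001 frames per second.
Time for a 25-frame gap: 25 ÷ (24/1001) = 25025/24 s.

25025/24 seconds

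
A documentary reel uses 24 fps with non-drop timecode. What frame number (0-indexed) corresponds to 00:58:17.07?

Total seconds to the label: (0 × 3600 + 58 × 60 + 17) = 3497.
Frame index = 3497 × 24 + 7 = 83935.

83935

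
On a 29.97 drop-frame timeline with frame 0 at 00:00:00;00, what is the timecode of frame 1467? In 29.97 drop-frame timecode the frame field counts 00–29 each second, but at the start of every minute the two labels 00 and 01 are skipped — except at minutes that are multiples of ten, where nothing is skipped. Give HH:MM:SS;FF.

Ten DF minutes hold 17982 frames, so frame 1467 lies in block 0 (frames 0–17981) with 1467 frames into that block.
The block's first minute is 1800 frames and the rest 1798 each; 1467 frames reaches minute 0, so 0 × 18 + 0 × 2 = 0 labels have been skipped so far.
Adding those back, label number 1467 + 0 = 1467 at 30 labels/s is 48 s + 27 f = 0 h 0 min 48 s frame 27, i.e. 00:00:48;27.

00:00:48;27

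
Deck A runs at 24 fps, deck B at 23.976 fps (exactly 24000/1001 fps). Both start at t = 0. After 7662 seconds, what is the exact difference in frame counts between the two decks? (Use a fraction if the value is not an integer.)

A emits 24 × 7662 = 183888 frames; B emits 24000/1001 × 7662 = 183888000/1001.
Difference = 183888/1001 frames (≈ 183.7043); B is behind A.

183888/1001 frames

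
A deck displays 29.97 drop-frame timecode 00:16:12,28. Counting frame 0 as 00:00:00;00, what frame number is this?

29158

Complete 10-minute blocks: 1, each 17982 frames → 17982.
Remaining 6 whole minutes in the current block: 1800 + 5 × 1798 = 10790 frames.
Within the current minute: 12 × 30 + 28 − 2 = 386 (labels ;00/;01 skipped at this minute). Total = 17982 + 10790 + 386 = 29158.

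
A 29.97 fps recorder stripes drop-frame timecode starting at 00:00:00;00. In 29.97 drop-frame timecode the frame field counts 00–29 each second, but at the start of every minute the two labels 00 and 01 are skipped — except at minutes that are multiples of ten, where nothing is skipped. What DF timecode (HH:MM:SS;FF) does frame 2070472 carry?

19:11:24;24

Each 10-minute DF block holds 10 × 60 × 30 − 9 × 2 = 17982 frames. 2070472 ÷ 17982 → 115 full blocks, remainder 2542.
Within the partial block the first minute is 1800 frames and each further minute 1798, so 1 further minute boundary passed. Total skipped labels = 18 × 115 + 2 × 1 = 2072.
Non-drop label index = 2070472 + 2072 = 2072544; at 30 labels/s that is 19:11:24:24, i.e. DF 19:11:24;24.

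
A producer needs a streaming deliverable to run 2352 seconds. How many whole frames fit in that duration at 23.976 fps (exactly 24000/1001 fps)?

Frames = 2352 × 24000/1001 = 8064000/143 ≈ 56391.6084.
Complete frames: 56391.

56391 frames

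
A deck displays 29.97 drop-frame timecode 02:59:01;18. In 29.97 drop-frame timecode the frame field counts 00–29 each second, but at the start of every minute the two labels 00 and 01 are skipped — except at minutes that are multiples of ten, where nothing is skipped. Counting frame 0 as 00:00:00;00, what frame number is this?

As if non-drop at 30 labels/s: (2 × 3600 + 59 × 60 + 1) × 30 + 18 = 322248.
Minute boundaries passed: 179; those not divisible by 10: 179 − 17 = 162; dropped labels = 2 × 162 = 324.
Actual frame index = 322248 − 324 = 321924.

321924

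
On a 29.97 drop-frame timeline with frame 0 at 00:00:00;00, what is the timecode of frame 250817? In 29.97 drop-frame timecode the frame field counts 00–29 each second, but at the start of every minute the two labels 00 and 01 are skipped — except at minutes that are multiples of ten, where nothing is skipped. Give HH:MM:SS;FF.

Ten DF minutes hold 17982 frames, so frame 250817 lies in block 13 (frames 233766–251747) with 17051 frames into that block.
The block's first minute is 1800 frames and the rest 1798 each; 17051 frames reaches minute 9, so 13 × 18 + 9 × 2 = 252 labels have been skipped so far.
Adding those back, label number 250817 + 252 = 251069 at 30 labels/s is 8368 s + 29 f = 2 h 19 min 28 s frame 29, i.e. 02:19:28;29.

02:19:28;29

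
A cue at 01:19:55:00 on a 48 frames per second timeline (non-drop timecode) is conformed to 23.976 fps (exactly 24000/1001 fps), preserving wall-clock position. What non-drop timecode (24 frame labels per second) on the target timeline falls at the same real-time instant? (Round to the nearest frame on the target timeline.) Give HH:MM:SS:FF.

Source frame index: (1×3600 + 19×60 + 55) × 48 + 0 = 230160.
Real time: 230160 / (48) = 4795 s.
Target frame: (4795) × (24000/1001) = 16440000/143 ≈ 114965.035 → 114965.
At 24 labels/s: frame 114965 → 01:19:50:05.

01:19:50:05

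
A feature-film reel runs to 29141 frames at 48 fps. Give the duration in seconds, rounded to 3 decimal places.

607.104 seconds

Running time = 29141 × 1/48 = 29141/48 s ≈ 607.104 s.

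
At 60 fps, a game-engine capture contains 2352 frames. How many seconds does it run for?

Running time = 2352 / (60) = 39.2 s.

39.2 seconds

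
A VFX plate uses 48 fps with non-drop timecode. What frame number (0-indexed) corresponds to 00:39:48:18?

Total seconds to the label: (0 × 3600 + 39 × 60 + 48) = 2388.
Frame index = 2388 × 48 + 18 = 114642.

114642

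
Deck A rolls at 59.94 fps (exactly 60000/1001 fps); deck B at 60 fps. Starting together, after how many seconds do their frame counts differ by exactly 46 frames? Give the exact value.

23023/30 seconds

The gap grows by |60 − 60000/1001| = 60/1001 frames per second.
Time for a 46-frame gap: 46 ÷ (60/1001) = 23023/30 s.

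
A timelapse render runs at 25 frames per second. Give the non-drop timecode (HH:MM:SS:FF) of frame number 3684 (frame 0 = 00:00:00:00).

3684 ÷ 25 = 147 full seconds, remainder 9 frames.
147 s = 0 h 2 min 27 s.
Timecode: 00:02:27:09.

00:02:27:09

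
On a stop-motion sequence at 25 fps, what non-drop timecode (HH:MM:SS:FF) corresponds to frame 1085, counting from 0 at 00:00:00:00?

1085 ÷ 25 = 43 full seconds, remainder 10 frames.
43 s = 0 h 0 min 43 s.
Timecode: 00:00:43:10.

00:00:43:10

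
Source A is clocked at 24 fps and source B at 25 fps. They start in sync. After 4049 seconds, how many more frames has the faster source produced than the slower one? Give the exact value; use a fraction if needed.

A emits 24 × 4049 = 97176 frames; B emits 25 × 4049 = 101225.
Difference = 4049 frames; B is ahead of A.

4049 frames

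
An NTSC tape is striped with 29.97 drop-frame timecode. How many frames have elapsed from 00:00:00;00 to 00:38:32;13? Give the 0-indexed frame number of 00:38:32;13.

69303

Complete 10-minute blocks: 3, each 17982 frames → 53946.
Remaining 8 whole minutes in the current block: 1800 + 7 × 1798 = 14386 frames.
Within the current minute: 32 × 30 + 13 − 2 = 971 (labels ;00/;01 skipped at this minute). Total = 53946 + 14386 + 971 = 69303.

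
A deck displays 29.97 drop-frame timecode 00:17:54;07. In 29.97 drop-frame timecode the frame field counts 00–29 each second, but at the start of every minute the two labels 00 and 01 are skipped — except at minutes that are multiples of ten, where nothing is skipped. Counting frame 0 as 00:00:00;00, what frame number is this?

As if non-drop at 30 labels/s: (0 × 3600 + 17 × 60 + 54) × 30 + 7 = 32227.
Minute boundaries passed: 17; those not divisible by 10: 17 − 1 = 16; dropped labels = 2 × 16 = 32.
Actual frame index = 32227 − 32 = 32195.

32195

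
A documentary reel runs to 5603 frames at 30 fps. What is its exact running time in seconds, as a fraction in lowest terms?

Running time = 5603 ÷ (30) = 5603 × 1/30 = 5603/30 s.

5603/30 seconds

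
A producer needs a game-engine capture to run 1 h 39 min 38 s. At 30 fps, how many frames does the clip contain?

1 h 39 min 38 s = 5978 s.
Frames = 5978 × 30 = 179340.

179340 frames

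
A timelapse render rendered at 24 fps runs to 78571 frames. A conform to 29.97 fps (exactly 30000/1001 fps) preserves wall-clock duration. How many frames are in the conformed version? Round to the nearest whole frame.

Frames at target rate = 78571 × (30000/1001) / (24) = 98213750/1001 ≈ 98115.634.
Nearest whole frame: 98116.

98116 frames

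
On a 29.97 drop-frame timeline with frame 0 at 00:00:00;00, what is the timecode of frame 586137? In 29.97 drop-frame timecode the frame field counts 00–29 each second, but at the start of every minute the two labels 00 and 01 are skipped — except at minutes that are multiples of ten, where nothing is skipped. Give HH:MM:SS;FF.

Ten DF minutes hold 17982 frames, so frame 586137 lies in block 32 (frames 575424–593405) with 10713 frames into that block.
The block's first minute is 1800 frames and the rest 1798 each; 10713 frames reaches minute 5, so 32 × 18 + 5 × 2 = 586 labels have been skipped so far.
Adding those back, label number 586137 + 586 = 586723 at 30 labels/s is 19557 s + 13 f = 5 h 25 min 57 s frame 13, i.e. 05:25:57;13.

05:25:57;13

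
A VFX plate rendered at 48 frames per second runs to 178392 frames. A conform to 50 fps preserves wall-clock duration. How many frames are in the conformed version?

185825 frames

Target frames = source frames × (target rate / source rate) = 178392 × (50)/(48) = 178392 × 25/24 = 185825.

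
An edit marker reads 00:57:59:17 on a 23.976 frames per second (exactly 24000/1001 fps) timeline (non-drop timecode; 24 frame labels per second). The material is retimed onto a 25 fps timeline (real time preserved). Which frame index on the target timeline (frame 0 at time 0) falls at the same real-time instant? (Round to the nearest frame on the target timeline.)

frame 87080

Source frame index: (0×3600 + 57×60 + 59) × 24 + 17 = 83513.
Real time: 83513 / (24000/1001) = 83596513/24000 s.
Target frame: (83596513/24000) × (25) = 83596513/960 ≈ 87079.701 → 87080.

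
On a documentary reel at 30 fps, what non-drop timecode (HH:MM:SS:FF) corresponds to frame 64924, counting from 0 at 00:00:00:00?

00:36:04:04

64924 ÷ 30 = 2164 full seconds, remainder 4 frames.
2164 s = 0 h 36 min 4 s.
Timecode: 00:36:04:04.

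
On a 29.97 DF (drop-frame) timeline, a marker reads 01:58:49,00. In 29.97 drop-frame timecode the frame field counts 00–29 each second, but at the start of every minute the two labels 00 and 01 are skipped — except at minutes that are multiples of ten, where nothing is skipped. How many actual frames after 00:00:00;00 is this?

213656

As if non-drop at 30 labels/s: (1 × 3600 + 58 × 60 + 49) × 30 + 0 = 213870.
Minute boundaries passed: 118; those not divisible by 10: 118 − 11 = 107; dropped labels = 2 × 107 = 214.
Actual frame index = 213870 − 214 = 213656.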